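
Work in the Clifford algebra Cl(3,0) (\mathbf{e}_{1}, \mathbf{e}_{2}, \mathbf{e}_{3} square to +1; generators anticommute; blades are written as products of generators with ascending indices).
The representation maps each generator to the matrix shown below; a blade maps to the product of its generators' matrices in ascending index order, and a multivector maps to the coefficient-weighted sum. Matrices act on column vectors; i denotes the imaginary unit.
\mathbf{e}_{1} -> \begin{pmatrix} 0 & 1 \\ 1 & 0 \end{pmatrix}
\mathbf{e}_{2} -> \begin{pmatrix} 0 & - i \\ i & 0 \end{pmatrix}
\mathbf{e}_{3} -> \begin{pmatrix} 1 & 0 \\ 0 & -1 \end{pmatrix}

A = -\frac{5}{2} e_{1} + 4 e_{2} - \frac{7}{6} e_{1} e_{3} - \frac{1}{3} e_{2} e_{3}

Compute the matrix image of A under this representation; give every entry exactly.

Bivector images (products of the table entries): rho(e_{1} e_{3}) = rho(\mathbf{e}_{1})rho(\mathbf{e}_{3}) = \begin{pmatrix} 0 & -1 \\ 1 & 0 \end{pmatrix}; rho(e_{2} e_{3}) = rho(\mathbf{e}_{2})rho(\mathbf{e}_{3}) = \begin{pmatrix} 0 & i \\ i & 0 \end{pmatrix}.
M = (-\frac{5}{2})*rho(e_{1}) + (4)*rho(e_{2}) + (-\frac{7}{6})*rho(e_{1} e_{3}) + (-\frac{1}{3})*rho(e_{2} e_{3}), summed entrywise:
Answer: \begin{pmatrix} 0 & - \frac{4}{3} - \frac{13 i}{3} \\ - \frac{11}{3} + \frac{11 i}{3} & 0 \end{pmatrix}


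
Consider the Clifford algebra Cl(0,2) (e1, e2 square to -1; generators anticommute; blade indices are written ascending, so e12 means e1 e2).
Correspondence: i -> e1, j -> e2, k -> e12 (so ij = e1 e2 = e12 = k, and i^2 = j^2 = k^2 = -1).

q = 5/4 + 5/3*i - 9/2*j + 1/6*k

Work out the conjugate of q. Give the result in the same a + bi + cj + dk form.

In blades: q = 5/4 + 5/3*e1 - 9/2*e2 + 1/6*e12.
Conjugation here is Clifford conjugation: the scalar is fixed and the grade-1 and grade-2 blades all flip sign, giving 5/4 - 5/3*e1 + 9/2*e2 - 1/6*e12; translating back:
Answer: 5/4 - 5/3*i + 9/2*j - 1/6*k


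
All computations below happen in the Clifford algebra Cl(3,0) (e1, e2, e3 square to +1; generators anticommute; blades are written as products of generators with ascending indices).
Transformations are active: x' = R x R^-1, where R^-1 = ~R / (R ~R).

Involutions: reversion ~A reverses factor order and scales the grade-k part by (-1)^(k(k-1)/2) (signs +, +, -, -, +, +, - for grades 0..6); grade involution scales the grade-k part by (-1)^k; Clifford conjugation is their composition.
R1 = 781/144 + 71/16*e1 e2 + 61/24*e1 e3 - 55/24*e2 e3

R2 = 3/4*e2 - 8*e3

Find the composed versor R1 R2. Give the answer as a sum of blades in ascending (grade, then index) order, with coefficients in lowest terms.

Distribute over the terms of R2 (each basis-blade product reordered to ascending indices, repeated generators contracted through their squares):
R1 (3/4*e2) = 213/64*e1 + 781/192*e2 + 55/32*e3 - 61/32*e1 e2 e3
R1 (-8*e3) = -61/3*e1 + 55/3*e2 - 781/18*e3 - 71/2*e1 e2 e3
Summing the partial products and collecting blades:
Answer: -3265/192*e1 + 4301/192*e2 - 12001/288*e3 - 1197/32*e1 e2 e3


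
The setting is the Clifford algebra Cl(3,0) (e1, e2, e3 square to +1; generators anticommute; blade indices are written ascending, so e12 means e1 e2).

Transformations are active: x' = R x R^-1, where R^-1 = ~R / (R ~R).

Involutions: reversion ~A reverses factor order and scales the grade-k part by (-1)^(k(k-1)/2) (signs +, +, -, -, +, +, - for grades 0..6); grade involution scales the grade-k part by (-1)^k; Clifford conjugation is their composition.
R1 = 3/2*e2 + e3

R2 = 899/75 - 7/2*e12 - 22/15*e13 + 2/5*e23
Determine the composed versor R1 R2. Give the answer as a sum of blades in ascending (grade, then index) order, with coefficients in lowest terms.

Distribute over the terms of R1 (each basis-blade product reordered to ascending indices, repeated generators contracted through their squares):
(3/2*e2) R2 = 21/4*e1 + 899/50*e2 + 3/5*e3 + 11/5*e123
(e3) R2 = 22/15*e1 - 2/5*e2 + 899/75*e3 - 7/2*e123
Summing the partial products and collecting blades:
Answer: 403/60*e1 + 879/50*e2 + 944/75*e3 - 13/10*e123


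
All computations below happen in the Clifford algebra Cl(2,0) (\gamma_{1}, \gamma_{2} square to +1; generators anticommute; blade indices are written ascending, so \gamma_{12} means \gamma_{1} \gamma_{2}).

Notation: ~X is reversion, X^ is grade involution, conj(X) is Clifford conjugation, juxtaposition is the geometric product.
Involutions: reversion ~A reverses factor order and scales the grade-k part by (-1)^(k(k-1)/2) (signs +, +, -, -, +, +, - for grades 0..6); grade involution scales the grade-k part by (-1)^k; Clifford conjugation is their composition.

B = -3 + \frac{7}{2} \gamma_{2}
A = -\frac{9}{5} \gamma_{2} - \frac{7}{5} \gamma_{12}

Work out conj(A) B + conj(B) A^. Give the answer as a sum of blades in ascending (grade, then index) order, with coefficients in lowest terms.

first term: \frac{63}{10} + \frac{49}{10} \gamma_{1} - \frac{27}{5} \gamma_{2} - \frac{21}{5} \gamma_{12}
second term: -\frac{63}{10} - \frac{49}{10} \gamma_{1} - \frac{27}{5} \gamma_{2} + \frac{21}{5} \gamma_{12}
Answer: -\frac{54}{5} \gamma_{2}


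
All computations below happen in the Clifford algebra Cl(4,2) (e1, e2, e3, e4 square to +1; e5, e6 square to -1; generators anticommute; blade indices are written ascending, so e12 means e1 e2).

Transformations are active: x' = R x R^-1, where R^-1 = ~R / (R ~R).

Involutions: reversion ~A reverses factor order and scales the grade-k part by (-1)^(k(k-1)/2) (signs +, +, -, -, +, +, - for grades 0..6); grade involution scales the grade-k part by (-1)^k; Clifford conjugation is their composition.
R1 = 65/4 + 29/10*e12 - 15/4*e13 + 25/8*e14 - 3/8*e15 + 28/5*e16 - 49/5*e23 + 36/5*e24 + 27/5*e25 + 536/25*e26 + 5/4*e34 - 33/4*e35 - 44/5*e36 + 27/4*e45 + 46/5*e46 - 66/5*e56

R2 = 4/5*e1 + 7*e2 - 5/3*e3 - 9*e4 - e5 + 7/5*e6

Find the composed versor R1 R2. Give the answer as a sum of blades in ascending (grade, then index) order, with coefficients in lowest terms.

Distribute over the terms of R2 (each basis-blade product reordered to ascending indices, repeated generators contracted through their squares):
R1 (4/5*e1) = 13*e1 - 58/25*e2 + 3*e3 - 5/2*e4 + 3/10*e5 - 112/25*e6 - 196/25*e123 + 144/25*e124 + 108/25*e125 + 2144/125*e126 + e134 - 33/5*e135 - 176/25*e136 + 27/5*e145 + 184/25*e146 - 264/25*e156
R1 (7*e2) = 203/10*e1 + 455/4*e2 + 343/5*e3 - 252/5*e4 - 189/5*e5 - 3752/25*e6 + 105/4*e123 - 175/8*e124 + 21/8*e125 - 196/5*e126 + 35/4*e234 - 231/4*e235 - 308/5*e236 + 189/4*e245 + 322/5*e246 - 462/5*e256
R1 (-5/3*e3) = 25/4*e1 + 49/3*e2 - 325/12*e3 + 25/12*e4 - 55/4*e5 - 44/3*e6 - 29/6*e123 + 125/24*e134 - 5/8*e135 + 28/3*e136 + 12*e234 + 9*e235 + 536/15*e236 - 45/4*e345 - 46/3*e346 + 22*e356
R1 (-9*e4) = -225/8*e1 - 324/5*e2 - 45/4*e3 - 585/4*e4 + 243/4*e5 + 414/5*e6 - 261/10*e124 + 135/4*e134 - 27/8*e145 + 252/5*e146 + 441/5*e234 + 243/5*e245 + 4824/25*e246 - 297/4*e345 - 396/5*e346 + 594/5*e456
R1 (-e5) = -3/8*e1 + 27/5*e2 - 33/4*e3 + 27/4*e4 - 65/4*e5 + 66/5*e6 - 29/10*e125 + 15/4*e135 - 25/8*e145 + 28/5*e156 + 49/5*e235 - 36/5*e245 + 536/25*e256 - 5/4*e345 - 44/5*e356 + 46/5*e456
R1 (7/5*e6) = -196/25*e1 - 3752/125*e2 + 308/25*e3 - 322/25*e4 + 462/25*e5 + 91/4*e6 + 203/50*e126 - 21/4*e136 + 35/8*e146 - 21/40*e156 - 343/25*e236 + 252/25*e246 + 189/25*e256 + 7/4*e346 - 231/20*e356 + 189/20*e456
Summing the partial products and collecting blades:
Answer: 321/100*e1 + 57521/1500*e2 + 11201/300*e3 - 60959/300*e4 + 1173/100*e5 - 15143/300*e6 + 4073/300*e123 - 8443/200*e124 + 809/200*e125 - 4497/250*e126 + 959/24*e134 - 139/40*e135 - 887/300*e136 - 11/10*e145 + 12427/200*e146 - 1097/200*e156 + 2179/20*e234 - 779/20*e235 - 2969/75*e236 + 1773/20*e245 + 6686/25*e246 - 317/5*e256 - 347/4*e345 - 5567/60*e346 + 33/20*e356 + 2749/20*e456


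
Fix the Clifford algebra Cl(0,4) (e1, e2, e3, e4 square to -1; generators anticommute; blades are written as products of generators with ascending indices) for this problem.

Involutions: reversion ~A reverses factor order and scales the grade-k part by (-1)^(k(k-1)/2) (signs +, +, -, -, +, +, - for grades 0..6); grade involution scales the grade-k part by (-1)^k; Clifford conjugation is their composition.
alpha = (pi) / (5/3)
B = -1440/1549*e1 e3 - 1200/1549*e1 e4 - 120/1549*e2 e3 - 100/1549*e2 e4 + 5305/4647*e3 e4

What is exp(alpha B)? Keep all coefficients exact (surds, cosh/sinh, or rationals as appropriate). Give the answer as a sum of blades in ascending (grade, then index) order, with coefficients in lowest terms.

B^2 term by term: the squares give (-1440/1549)^2*(e1 e3)^2 + (-1200/1549)^2*(e1 e4)^2 + (-120/1549)^2*(e2 e3)^2 + (-100/1549)^2*(e2 e4)^2 + (5305/4647)^2*(e3 e4)^2 = 2073600/2399401*(-1) + 1440000/2399401*(-1) + 14400/2399401*(-1) + 10000/2399401*(-1) + 28143025/21594609*(-1) = -25/9 (each basis 2-blade squares to minus the product of its generators' squares); cross terms between blades sharing an index anticommute and cancel; the commuting (index-disjoint) pairs give grade-4 terms 2*c*c'*(blade product), which cancel blade by blade — e1 e2 e3 e4: -288000/2399401 + 288000/2399401 = 0 — confirming B is simple. So B^2 = -25/9.
B^2 = -25/9 — B^2 < 0, so the exponential closes trigonometrically: l = 5/3, alpha*l = pi, so exp(alpha B) = cos(pi) + (sin(pi)/(5/3))*B = -1 + (0)*B.
Answer: -1


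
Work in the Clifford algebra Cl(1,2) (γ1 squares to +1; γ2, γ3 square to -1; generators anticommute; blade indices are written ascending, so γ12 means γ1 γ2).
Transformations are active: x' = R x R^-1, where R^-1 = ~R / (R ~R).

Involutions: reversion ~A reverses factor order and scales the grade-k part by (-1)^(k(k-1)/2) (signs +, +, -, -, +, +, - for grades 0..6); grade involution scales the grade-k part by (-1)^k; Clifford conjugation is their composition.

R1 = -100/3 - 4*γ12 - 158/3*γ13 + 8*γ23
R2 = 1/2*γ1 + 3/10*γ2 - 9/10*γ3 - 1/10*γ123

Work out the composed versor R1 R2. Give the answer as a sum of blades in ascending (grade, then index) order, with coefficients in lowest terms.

Distribute over the terms of R1 (each basis-blade product reordered to ascending indices, repeated generators contracted through their squares):
(-100/3) R2 = -50/3*γ1 - 10*γ2 + 30*γ3 + 10/3*γ123
(-4*γ12) R2 = 6/5*γ1 + 2*γ2 + 2/5*γ3 + 18/5*γ123
(-158/3*γ13) R2 = -237/5*γ1 - 79/15*γ2 + 79/3*γ3 + 79/5*γ123
(8*γ23) R2 = 4/5*γ1 + 36/5*γ2 + 12/5*γ3 + 4*γ123
Summing the partial products and collecting blades:
Answer: -931/15*γ1 - 91/15*γ2 + 887/15*γ3 + 401/15*γ123


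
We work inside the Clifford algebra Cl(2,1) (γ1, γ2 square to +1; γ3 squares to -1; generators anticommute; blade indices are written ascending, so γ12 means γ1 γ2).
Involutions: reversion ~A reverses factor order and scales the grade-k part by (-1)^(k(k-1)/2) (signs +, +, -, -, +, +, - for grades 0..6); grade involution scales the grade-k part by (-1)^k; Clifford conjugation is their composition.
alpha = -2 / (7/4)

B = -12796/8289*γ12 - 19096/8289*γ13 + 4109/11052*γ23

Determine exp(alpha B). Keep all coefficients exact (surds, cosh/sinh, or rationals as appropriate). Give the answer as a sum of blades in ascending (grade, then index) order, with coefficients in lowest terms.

B^2 term by term: the squares give (-12796/8289)^2*(γ12)^2 + (-19096/8289)^2*(γ13)^2 + (4109/11052)^2*(γ23)^2 = 163737616/68707521*(-1) + 364657216/68707521*(+1) + 16883881/122146704*(+1) = 49/16 (each basis 2-blade squares to minus the product of its generators' squares); cross terms between blades sharing an index anticommute and cancel. So B^2 = 49/16.
B^2 = 49/16 — the series telescopes hyperbolically here: l = 7/4, alpha*l = -2, so exp(alpha B) = cosh(-2) + (sinh(-2)/(7/4))*B = cosh(2) + (-4*sinh(2)/7)*B.
Answer: cosh(2) + 7312*sinh(2)/8289*γ12 + 10912*sinh(2)/8289*γ13 - 587*sinh(2)/2763*γ23


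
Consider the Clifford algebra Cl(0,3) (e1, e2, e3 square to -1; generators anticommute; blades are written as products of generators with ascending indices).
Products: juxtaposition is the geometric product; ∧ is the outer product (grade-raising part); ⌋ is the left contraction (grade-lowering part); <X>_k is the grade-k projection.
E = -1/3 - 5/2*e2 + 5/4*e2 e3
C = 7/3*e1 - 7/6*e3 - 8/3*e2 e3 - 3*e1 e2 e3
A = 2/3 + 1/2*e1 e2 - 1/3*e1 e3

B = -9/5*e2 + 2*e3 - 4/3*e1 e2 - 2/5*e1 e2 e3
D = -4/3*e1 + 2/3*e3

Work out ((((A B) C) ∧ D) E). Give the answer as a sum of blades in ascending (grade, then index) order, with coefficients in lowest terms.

step 1: 2/3 + 47/30*e1 - 16/15*e2 + 23/15*e3 - 8/9*e1 e2 - 4/9*e2 e3 + 2/15*e1 e2 e3
step 2: -466/135 + 26/45*e1 - 902/135*e2 - 283/45*e3 + 326/45*e1 e2 - 2471/540*e1 e3 + 347/90*e2 e3 - 278/45*e1 e2 e3
step 3: 1864/405*e1 - 932/405*e3 - 3608/405*e1 e2 - 8*e1 e3 - 1804/405*e2 e3 - 14/45*e1 e2 e3
step 4: 451/81 - 56903/2430*e1 - 233/81*e2 + 14462/1215*e3 - 22522/1215*e1 e2 + 1181/81*e1 e3 - 5186/1215*e2 e3 - 5728/405*e1 e2 e3
Answer: 451/81 - 56903/2430*e1 - 233/81*e2 + 14462/1215*e3 - 22522/1215*e1 e2 + 1181/81*e1 e3 - 5186/1215*e2 e3 - 5728/405*e1 e2 e3


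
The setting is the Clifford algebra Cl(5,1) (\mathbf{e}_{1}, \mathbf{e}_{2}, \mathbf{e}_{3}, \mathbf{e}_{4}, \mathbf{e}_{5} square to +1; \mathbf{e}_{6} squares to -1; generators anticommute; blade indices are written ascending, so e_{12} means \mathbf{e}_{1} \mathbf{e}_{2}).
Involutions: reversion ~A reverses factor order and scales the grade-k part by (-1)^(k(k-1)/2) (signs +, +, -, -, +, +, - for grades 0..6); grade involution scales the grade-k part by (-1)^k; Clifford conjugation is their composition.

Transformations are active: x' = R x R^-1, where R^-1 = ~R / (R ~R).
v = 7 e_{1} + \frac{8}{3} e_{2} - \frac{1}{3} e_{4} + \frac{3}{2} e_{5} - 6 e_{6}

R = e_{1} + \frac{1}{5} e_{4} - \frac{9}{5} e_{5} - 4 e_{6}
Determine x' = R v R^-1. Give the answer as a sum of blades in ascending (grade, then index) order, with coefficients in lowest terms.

~R = e_{1} + \frac{1}{5} e_{4} - \frac{9}{5} e_{5} - 4 e_{6}, and R ~R = -\frac{293}{25}, so R^-1 = ~R / (-\frac{293}{25}).
R v = -\frac{593}{30} + \frac{8}{3} e_{12} - \frac{26}{15} e_{14} + \frac{141}{10} e_{15} + 22 e_{16} - \frac{8}{15} e_{24} + \frac{24}{5} e_{25} + \frac{32}{3} e_{26} - \frac{3}{10} e_{45} - \frac{38}{15} e_{46} + \frac{84}{5} e_{56}
Answer: -\frac{3188}{879} e_{1} - \frac{8}{3} e_{2} + \frac{886}{879} e_{4} - \frac{4437}{586} e_{5} - \frac{6586}{879} e_{6}


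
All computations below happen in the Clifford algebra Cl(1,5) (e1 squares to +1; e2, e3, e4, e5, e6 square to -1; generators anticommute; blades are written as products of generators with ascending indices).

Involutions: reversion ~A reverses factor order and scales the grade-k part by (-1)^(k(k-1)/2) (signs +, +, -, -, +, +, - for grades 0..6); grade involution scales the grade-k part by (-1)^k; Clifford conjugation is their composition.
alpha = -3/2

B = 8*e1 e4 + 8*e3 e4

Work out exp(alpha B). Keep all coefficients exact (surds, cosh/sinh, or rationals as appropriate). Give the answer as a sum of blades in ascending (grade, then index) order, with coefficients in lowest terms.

B^2 term by term: the squares give (8)^2*(e1 e4)^2 + (8)^2*(e3 e4)^2 = 64*(+1) + 64*(-1) = 0 (each basis 2-blade squares to minus the product of its generators' squares); cross terms between blades sharing an index anticommute and cancel. So B^2 = 0.
B^2 = 0, so the series closes: exp(alpha B) = 1 + alpha B (parabolic case).
Answer: 1 - 12*e1 e4 - 12*e3 e4


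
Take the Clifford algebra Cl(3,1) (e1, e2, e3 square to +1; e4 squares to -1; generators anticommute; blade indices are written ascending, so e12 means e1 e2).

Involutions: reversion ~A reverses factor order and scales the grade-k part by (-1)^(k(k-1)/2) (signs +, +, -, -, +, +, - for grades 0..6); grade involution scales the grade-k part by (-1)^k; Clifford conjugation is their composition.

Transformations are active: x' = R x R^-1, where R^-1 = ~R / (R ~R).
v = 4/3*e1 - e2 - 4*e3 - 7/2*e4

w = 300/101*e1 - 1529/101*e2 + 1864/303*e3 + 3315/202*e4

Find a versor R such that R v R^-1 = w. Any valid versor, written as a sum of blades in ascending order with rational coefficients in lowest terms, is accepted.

Reasoning: v^2 = w^2 = 235/36 since conjugation preserves the quadratic form; R = v + w = 1304/303*e1 - 1630/101*e2 + 652/303*e3 + 1304/101*e4 is then valid when invertible, keeping its own part and reversing (v - w)/2.
Answer: 1304/303*e1 - 1630/101*e2 + 652/303*e3 + 1304/101*e4


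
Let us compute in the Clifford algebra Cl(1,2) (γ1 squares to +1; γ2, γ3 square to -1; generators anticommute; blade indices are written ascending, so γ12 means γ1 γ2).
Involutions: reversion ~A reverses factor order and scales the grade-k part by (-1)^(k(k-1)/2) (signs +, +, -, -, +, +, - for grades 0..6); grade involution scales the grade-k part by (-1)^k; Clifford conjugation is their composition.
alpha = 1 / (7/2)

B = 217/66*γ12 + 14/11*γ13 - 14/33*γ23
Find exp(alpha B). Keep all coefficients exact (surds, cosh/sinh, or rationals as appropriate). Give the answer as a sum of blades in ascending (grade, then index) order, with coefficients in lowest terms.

B^2 term by term: the squares give (217/66)^2*(γ12)^2 + (14/11)^2*(γ13)^2 + (-14/33)^2*(γ23)^2 = 47089/4356*(+1) + 196/121*(+1) + 196/1089*(-1) = 49/4 (each basis 2-blade squares to minus the product of its generators' squares); cross terms between blades sharing an index anticommute and cancel. So B^2 = 49/4.
B^2 = 49/4 — since the square is positive, the closed form is hyperbolic: l = 7/2, alpha*l = 1, so exp(alpha B) = cosh(1) + (sinh(1)/(7/2))*B = cosh(1) + (2*sinh(1)/7)*B.
Answer: cosh(1) + 31*sinh(1)/33*γ12 + 4*sinh(1)/11*γ13 - 4*sinh(1)/33*γ23


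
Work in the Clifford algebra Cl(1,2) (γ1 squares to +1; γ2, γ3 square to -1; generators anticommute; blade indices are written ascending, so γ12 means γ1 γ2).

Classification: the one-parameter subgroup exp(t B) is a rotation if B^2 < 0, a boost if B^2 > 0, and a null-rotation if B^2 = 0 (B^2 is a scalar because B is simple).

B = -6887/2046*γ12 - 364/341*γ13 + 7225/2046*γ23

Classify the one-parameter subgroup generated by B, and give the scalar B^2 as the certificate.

B^2 term by term: the squares give (-6887/2046)^2*(γ12)^2 + (-364/341)^2*(γ13)^2 + (7225/2046)^2*(γ23)^2 = 47430769/4186116*(+1) + 132496/116281*(+1) + 52200625/4186116*(-1) = 0 (each basis 2-blade squares to minus the product of its generators' squares); cross terms between blades sharing an index anticommute and cancel. So B^2 = 0.
Answer: null-rotation, certificate B^2 = 0. B^2 = 0 is basis-independent, so its sign is the whole story.


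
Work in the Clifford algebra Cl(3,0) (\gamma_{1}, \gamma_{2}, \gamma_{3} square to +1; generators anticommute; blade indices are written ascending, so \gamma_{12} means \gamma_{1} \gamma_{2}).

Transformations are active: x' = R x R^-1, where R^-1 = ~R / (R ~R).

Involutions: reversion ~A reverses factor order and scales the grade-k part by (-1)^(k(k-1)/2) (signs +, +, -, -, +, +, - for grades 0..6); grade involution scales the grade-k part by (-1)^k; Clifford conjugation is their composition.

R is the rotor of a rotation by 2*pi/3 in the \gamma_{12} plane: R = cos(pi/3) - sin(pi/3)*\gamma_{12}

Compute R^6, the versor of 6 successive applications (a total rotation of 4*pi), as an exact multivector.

The rotor phase is half the rotation angle and phases add under composition, so 6 steps in the \gamma_{12} plane accumulate phase 6*(pi/3) = 2 \pi: R^6 = cos(2 \pi) - sin(2 \pi)*\gamma_{12}.
cos(2 \pi) = 1 and sin(2 \pi) = 0, so R^6 = 1. The total rotation 4*pi is 2 full turns, so every vector returns to itself, yet the rotor is +1, back on the identity sheet (an even number of 2*pi turns).
Answer: 1


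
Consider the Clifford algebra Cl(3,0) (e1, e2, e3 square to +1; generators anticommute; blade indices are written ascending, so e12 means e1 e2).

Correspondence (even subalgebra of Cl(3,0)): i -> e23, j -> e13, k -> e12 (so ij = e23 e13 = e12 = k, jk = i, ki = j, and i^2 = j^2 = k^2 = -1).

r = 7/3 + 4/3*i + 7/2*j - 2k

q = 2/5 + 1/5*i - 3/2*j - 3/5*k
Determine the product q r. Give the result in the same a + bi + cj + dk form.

In blades: q = 2/5 - 3/5*e12 - 3/2*e13 + 1/5*e23, r = 7/3 - 2*e12 + 7/2*e13 + 4/3*e23.
Distribute q over r term by term (generator squares from the signature, products reordered to ascending indices): (2/5)*r = 14/15 - 4/5*e12 + 7/5*e13 + 8/15*e23; (-3/5*e12)*r = -6/5 - 7/5*e12 - 4/5*e13 + 21/10*e23; (-3/2*e13)*r = 21/4 + 2*e12 - 7/2*e13 + 3*e23; (1/5*e23)*r = -4/15 + 7/10*e12 + 2/5*e13 + 7/15*e23.
Sum: 283/60 + 1/2*e12 - 5/2*e13 + 61/10*e23; translating back through the correspondence:
Answer: 283/60 + 61/10*i - 5/2*j + 1/2*k


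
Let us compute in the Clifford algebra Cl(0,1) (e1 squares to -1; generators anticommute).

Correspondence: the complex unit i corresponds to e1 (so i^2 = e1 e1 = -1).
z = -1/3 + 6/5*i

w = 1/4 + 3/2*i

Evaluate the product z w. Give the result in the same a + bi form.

In blades: z = -1/3 + 6/5*e1, w = 1/4 + 3/2*e1.
Distribute z over w term by term (generator squares from the signature, products reordered to ascending indices): (-1/3)*w = -1/12 - 1/2*e1; (6/5*e1)*w = -9/5 + 3/10*e1.
Sum: -113/60 - 1/5*e1; translating back through the correspondence:
Answer: -113/60 - 1/5*i


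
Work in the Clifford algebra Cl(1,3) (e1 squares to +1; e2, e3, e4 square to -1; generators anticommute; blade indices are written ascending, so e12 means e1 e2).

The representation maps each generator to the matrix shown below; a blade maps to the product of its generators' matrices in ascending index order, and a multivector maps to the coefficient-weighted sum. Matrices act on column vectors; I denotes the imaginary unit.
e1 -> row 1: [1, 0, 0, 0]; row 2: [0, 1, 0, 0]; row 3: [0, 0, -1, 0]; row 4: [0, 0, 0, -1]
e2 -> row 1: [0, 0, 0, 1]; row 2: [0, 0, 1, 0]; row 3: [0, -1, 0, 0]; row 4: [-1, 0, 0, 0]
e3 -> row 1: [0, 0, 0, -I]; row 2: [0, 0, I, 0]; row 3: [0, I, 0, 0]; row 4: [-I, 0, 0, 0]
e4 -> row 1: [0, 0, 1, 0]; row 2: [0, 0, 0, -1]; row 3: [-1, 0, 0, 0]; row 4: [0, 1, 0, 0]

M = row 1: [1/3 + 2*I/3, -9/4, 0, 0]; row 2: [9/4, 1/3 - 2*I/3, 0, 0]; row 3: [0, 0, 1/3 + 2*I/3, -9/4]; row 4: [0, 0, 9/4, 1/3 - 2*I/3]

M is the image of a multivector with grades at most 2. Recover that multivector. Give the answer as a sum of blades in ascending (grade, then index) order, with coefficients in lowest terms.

Method: the blade images are trace-orthogonal — tr(rho(e_A) rho(e_B)^-1) = 4 if A = B and 0 otherwise — and rho(e_A)^-1 = (e_A)^2 * rho(e_A) with (e_A)^2 = +1 or -1, so the coefficient of e_A in the preimage is (e_A)^2 * tr(M rho(e_A))/4.
Nonzero projections over blades of grade <= 2: 1: (1)^2 = +1, tr(M 1) = 4/3, coefficient 1/3; e23: (e23)^2 = -1, tr(M rho(e23)) = 8/3, coefficient -2/3; e24: (e24)^2 = -1, tr(M rho(e24)) = 9, coefficient -9/4. Every other blade of grade <= 2 projects to 0.
Answer: 1/3 - 2/3*e23 - 9/4*e24


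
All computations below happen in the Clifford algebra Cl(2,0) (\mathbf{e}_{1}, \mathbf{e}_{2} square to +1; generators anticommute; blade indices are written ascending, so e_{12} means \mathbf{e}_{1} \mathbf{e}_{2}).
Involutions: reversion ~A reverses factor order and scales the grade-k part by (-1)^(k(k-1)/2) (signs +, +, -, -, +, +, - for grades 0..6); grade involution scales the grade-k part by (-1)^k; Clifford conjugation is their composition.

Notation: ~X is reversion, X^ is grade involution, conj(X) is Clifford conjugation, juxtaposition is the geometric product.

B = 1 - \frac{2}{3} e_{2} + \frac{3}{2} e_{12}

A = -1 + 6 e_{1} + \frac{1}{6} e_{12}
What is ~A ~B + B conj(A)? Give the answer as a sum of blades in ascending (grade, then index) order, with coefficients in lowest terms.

first term: -\frac{5}{4} + \frac{55}{9} e_{1} - \frac{25}{3} e_{2} - \frac{8}{3} e_{12}
second term: -\frac{3}{4} - \frac{55}{9} e_{1} + \frac{29}{3} e_{2} - \frac{17}{3} e_{12}
Answer: -2 + \frac{4}{3} e_{2} - \frac{25}{3} e_{12}


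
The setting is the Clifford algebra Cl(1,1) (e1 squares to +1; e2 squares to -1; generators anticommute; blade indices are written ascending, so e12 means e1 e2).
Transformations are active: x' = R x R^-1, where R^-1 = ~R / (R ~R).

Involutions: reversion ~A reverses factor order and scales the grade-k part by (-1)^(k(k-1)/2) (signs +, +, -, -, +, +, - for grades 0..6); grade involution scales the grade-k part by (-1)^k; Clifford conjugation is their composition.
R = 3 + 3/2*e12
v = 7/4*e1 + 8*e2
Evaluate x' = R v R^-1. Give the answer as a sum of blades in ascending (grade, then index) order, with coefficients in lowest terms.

~R = 3 - 3/2*e12, and R ~R = 27/4, so R^-1 = ~R / (27/4).
R v = -27/4*e1 + 171/8*e2
Answer: -31/4*e1 + 11*e2


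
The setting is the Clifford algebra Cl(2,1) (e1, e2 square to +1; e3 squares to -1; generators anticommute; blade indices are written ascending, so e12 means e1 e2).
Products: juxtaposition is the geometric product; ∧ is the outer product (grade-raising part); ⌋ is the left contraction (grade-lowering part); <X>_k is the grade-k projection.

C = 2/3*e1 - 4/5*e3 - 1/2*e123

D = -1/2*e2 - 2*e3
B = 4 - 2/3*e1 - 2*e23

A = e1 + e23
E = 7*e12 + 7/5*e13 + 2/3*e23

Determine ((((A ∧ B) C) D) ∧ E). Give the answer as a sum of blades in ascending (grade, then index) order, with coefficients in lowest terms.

step 1: 4*e1 + 4*e23 - 8/3*e123
step 2: 4 - 2*e1 + 16/5*e2 - 32/15*e12 - 16/5*e13 - 34/9*e23 + 8/3*e123
step 3: -8/5 - 16/3*e1 - 86/9*e2 - 89/9*e3 + 19/3*e12 + 16/3*e13 - 32/5*e23 + 8/3*e123
step 4: -56/5*e12 - 56/25*e13 - 16/15*e23 - 297/5*e123
Answer: -56/5*e12 - 56/25*e13 - 16/15*e23 - 297/5*e123


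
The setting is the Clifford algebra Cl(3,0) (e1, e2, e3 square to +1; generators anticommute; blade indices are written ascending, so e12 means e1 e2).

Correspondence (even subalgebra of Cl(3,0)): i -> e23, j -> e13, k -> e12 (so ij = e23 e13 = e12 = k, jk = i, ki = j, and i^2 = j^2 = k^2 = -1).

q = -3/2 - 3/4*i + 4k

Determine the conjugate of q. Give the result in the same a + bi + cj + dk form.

In blades: q = -3/2 + 4*e12 - 3/4*e23.
Quaternion conjugation is reversion on the even subalgebra: the scalar is fixed and every grade-2 blade flips sign, giving -3/2 - 4*e12 + 3/4*e23; translating back:
Answer: -3/2 + 3/4*i - 4k


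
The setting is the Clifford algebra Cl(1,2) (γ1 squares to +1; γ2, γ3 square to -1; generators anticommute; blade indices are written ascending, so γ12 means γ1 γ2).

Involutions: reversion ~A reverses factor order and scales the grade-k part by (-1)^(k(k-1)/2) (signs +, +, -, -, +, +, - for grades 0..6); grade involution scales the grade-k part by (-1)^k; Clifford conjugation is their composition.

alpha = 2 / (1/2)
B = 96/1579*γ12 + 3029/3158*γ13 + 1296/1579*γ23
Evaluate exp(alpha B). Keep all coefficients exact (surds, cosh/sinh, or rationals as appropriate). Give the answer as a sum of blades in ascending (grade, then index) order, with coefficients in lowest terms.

B^2 term by term: the squares give (96/1579)^2*(γ12)^2 + (3029/3158)^2*(γ13)^2 + (1296/1579)^2*(γ23)^2 = 9216/2493241*(+1) + 9174841/9972964*(+1) + 1679616/2493241*(-1) = 1/4 (each basis 2-blade squares to minus the product of its generators' squares); cross terms between blades sharing an index anticommute and cancel. So B^2 = 1/4.
B^2 = 1/4 — hyperbolic case — the even/odd split gives cosh and sinh: l = 1/2, alpha*l = 2, so exp(alpha B) = cosh(2) + (sinh(2)/(1/2))*B = cosh(2) + (2*sinh(2))*B.
Answer: cosh(2) + 192*sinh(2)/1579*γ12 + 3029*sinh(2)/1579*γ13 + 2592*sinh(2)/1579*γ23


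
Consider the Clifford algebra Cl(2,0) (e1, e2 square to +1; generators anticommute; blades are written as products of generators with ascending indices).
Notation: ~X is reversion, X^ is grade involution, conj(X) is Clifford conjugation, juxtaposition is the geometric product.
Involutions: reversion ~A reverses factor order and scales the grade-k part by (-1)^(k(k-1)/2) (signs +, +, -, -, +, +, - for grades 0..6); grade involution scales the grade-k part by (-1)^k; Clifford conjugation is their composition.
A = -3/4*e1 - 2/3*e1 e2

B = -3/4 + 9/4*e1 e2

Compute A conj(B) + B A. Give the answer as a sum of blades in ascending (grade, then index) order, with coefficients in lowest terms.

first term: -3/2 + 9/16*e1 + 27/16*e2 + 1/2*e1 e2
second term: 3/2 + 9/16*e1 + 27/16*e2 + 1/2*e1 e2
Answer: 9/8*e1 + 27/8*e2 + e1 e2


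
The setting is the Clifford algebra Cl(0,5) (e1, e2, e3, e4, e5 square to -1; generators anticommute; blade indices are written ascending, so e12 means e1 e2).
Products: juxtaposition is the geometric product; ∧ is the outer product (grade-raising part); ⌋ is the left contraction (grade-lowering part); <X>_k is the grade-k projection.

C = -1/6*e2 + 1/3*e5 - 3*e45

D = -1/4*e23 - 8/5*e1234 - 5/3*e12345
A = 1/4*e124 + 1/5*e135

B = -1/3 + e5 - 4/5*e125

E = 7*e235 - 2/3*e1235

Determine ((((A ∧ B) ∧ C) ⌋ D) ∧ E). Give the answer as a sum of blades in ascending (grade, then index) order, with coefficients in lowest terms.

step 1: -1/12*e124 - 1/15*e135 + 1/4*e1245
step 2: 1/90*e1235 - 1/36*e1245
step 3: 5/108*e3 + 1/54*e4
step 4: 7/54*e2345 + 1/81*e12345
Answer: 7/54*e2345 + 1/81*e12345


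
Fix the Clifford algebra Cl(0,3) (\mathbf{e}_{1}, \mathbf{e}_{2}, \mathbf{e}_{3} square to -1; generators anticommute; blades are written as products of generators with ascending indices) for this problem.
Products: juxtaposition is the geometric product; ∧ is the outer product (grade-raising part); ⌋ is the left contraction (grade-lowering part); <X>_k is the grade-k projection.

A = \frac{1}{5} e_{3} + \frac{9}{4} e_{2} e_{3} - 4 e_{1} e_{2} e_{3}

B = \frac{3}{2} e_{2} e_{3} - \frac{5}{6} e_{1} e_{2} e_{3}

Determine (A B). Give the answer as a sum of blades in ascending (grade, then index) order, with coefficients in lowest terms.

step 1: -\frac{1}{24} + \frac{63}{8} e_{1} + \frac{3}{10} e_{2} + \frac{1}{6} e_{1} e_{2}
Answer: -\frac{1}{24} + \frac{63}{8} e_{1} + \frac{3}{10} e_{2} + \frac{1}{6} e_{1} e_{2}


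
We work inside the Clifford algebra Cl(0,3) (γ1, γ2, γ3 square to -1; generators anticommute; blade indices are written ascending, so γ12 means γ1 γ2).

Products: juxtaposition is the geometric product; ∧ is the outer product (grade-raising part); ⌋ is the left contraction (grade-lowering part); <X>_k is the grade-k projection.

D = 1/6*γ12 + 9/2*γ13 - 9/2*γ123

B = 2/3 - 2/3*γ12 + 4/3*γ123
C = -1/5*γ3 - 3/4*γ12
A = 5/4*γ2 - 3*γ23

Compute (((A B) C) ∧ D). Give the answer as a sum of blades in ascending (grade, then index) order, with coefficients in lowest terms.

step 1: 19/6*γ1 + 5/6*γ2 + 11/3*γ13 - 2*γ23
step 2: 13/120*γ1 + 79/40*γ2 + 13/15*γ13 + 31/12*γ23
step 3: -711/80*γ123
Answer: -711/80*γ123


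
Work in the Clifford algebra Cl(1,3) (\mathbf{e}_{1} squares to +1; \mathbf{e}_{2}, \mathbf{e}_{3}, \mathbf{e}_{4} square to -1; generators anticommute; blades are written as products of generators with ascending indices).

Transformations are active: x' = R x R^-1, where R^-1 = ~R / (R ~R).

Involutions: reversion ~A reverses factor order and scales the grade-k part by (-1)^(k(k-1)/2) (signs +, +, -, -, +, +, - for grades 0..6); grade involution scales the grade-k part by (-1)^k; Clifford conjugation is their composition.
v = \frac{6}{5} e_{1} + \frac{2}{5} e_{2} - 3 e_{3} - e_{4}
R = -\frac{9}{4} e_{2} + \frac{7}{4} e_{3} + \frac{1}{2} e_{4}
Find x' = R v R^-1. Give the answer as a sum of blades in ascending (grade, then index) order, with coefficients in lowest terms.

~R = -\frac{9}{4} e_{2} + \frac{7}{4} e_{3} + \frac{1}{2} e_{4}, and R ~R = -\frac{67}{8}, so R^-1 = ~R / (-\frac{67}{8}).
R v = \frac{133}{20} + \frac{27}{10} e_{1} e_{2} - \frac{21}{10} e_{1} e_{3} - \frac{3}{5} e_{1} e_{4} + \frac{121}{20} e_{2} e_{3} + \frac{41}{20} e_{2} e_{4} - \frac{1}{4} e_{3} e_{4}
Answer: -\frac{6}{5} e_{1} + \frac{1063}{335} e_{2} + \frac{74}{335} e_{3} + \frac{69}{335} e_{4}


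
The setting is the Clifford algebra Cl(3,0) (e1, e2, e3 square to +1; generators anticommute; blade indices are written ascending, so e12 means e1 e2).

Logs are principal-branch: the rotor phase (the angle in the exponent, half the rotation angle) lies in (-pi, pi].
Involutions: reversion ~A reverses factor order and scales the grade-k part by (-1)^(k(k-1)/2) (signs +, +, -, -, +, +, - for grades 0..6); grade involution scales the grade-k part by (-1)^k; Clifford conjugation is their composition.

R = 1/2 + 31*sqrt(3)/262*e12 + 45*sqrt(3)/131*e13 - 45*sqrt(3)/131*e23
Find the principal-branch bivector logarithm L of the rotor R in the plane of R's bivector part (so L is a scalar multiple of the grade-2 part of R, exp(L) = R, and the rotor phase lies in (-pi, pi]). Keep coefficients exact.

The scalar part of R is 1/2, which pins the rotor phase on the principal branch; dividing the bivector part by the sine of that phase recovers the unit plane, and L is the phase times that plane.
Concretely: cos(phase) = 1/2 gives phase = ±pi/3, and since phase/sin(phase) is even the sign is immaterial: L = (phase/sin(phase)) * <R>_2 = (2*sqrt(3)*pi/9) * <R>_2.
Answer: 31*pi/393*e12 + 30*pi/131*e13 - 30*pi/131*e23


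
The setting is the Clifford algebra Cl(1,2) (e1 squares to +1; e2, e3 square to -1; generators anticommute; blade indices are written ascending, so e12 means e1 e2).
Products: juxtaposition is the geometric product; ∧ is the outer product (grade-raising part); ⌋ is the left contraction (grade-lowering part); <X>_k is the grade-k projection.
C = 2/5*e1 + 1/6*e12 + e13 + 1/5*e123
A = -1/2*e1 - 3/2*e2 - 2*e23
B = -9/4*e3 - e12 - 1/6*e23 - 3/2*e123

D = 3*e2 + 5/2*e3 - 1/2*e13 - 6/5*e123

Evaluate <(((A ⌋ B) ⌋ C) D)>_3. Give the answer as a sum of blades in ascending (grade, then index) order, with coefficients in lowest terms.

step 1: -1/3 - 3/2*e1 + 1/2*e2 - 1/4*e3 + 9/4*e13 + 3/4*e23
step 2: 33/20 - 9/20*e1 - 7/10*e2 - 3/2*e3 - 1/180*e12 - 7/30*e13 - 3/10*e23 - 1/15*e123
step 3: 883/150 + 99/100*e1 + 404/75*e2 + 1037/300*e3 - 47/15*e12 - 131/100*e13 + 5917/1800*e23 - 2959/1800*e123
step 4: -2959/1800*e123
Answer: -2959/1800*e123


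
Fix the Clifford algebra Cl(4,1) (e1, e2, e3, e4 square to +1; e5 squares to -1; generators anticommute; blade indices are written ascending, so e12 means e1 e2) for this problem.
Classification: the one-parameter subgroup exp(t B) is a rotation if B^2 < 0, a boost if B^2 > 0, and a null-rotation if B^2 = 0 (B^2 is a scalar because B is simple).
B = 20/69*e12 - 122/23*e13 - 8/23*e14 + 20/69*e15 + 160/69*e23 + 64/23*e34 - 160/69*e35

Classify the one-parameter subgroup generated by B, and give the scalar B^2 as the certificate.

B^2 term by term: the squares give (20/69)^2*(e12)^2 + (-122/23)^2*(e13)^2 + (-8/23)^2*(e14)^2 + (20/69)^2*(e15)^2 + (160/69)^2*(e23)^2 + (64/23)^2*(e34)^2 + (-160/69)^2*(e35)^2 = 400/4761*(-1) + 14884/529*(-1) + 64/529*(-1) + 400/4761*(+1) + 25600/4761*(-1) + 4096/529*(-1) + 25600/4761*(+1) = -36 (each basis 2-blade squares to minus the product of its generators' squares); cross terms between blades sharing an index anticommute and cancel; the commuting (index-disjoint) pairs give grade-4 terms 2*c*c'*(blade product), which cancel blade by blade — e1234: 2560/1587 - 2560/1587 = 0; e1235: -6400/4761 + 6400/4761 = 0; e1345: -2560/1587 + 2560/1587 = 0 — confirming B is simple. So B^2 = -36.
Answer: rotation, certificate B^2 = -36. Why this suffices: the scalar -36 survives any versor conjugation, so its sign alone determines the class however B is presented.


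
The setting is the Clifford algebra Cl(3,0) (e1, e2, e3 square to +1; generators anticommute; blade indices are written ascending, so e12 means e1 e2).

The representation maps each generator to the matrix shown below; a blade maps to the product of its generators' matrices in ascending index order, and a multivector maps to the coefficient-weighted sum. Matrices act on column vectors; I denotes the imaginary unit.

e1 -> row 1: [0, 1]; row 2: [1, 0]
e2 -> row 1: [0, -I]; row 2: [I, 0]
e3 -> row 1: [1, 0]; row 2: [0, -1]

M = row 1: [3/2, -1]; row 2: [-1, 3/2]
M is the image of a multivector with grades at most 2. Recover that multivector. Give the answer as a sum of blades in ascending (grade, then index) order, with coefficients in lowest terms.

Method: 1, rho(e1), rho(e2), rho(e3) form a trace-orthogonal basis of the 2x2 complex matrices (tr(X Y) = 2 if X = Y, else 0), so M = m0*1 + m1*rho(e1) + m2*rho(e2) + m3*rho(e3) with m0 = tr(M)/2 = 3/2, m1 = tr(M rho(e1))/2 = -1, m2 = tr(M rho(e2))/2 = 0, m3 = tr(M rho(e3))/2 = 0.
Multiplying table entries, the bivector images are rho(e12) = I*rho(e3), rho(e13) = -I*rho(e2), rho(e23) = I*rho(e1); with real blade coefficients the real parts of m0..m3 are the coefficients of 1, e1, e2, e3 and the imaginary parts give the bivectors (e23: Im m1, e13: -Im m2, e12: Im m3).
Answer: 3/2 - e1


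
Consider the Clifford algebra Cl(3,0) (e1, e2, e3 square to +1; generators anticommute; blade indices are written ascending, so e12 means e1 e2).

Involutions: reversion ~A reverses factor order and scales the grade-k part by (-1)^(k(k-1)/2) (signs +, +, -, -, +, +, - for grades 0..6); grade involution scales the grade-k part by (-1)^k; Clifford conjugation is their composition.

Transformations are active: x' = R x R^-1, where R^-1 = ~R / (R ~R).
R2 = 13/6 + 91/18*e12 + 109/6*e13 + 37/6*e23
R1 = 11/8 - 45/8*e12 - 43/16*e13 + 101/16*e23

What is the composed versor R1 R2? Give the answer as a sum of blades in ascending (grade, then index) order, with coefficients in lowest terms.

Distribute over the terms of R1 (each basis-blade product reordered to ascending indices, repeated generators contracted through their squares):
(11/8) R2 = 143/48 + 1001/144*e12 + 1199/48*e13 + 407/48*e23
(-45/8*e12) R2 = 455/16 - 195/16*e12 - 555/16*e13 + 1635/16*e23
(-43/16*e13) R2 = 4687/96 + 1591/96*e12 - 559/96*e13 - 3913/288*e23
(101/16*e23) R2 = -3737/96 + 11009/96*e12 - 9191/288*e13 + 1313/96*e23
Summing the partial products and collecting blades:
Answer: 661/16 + 9073/72*e12 - 427/9*e13 + 15949/144*e23


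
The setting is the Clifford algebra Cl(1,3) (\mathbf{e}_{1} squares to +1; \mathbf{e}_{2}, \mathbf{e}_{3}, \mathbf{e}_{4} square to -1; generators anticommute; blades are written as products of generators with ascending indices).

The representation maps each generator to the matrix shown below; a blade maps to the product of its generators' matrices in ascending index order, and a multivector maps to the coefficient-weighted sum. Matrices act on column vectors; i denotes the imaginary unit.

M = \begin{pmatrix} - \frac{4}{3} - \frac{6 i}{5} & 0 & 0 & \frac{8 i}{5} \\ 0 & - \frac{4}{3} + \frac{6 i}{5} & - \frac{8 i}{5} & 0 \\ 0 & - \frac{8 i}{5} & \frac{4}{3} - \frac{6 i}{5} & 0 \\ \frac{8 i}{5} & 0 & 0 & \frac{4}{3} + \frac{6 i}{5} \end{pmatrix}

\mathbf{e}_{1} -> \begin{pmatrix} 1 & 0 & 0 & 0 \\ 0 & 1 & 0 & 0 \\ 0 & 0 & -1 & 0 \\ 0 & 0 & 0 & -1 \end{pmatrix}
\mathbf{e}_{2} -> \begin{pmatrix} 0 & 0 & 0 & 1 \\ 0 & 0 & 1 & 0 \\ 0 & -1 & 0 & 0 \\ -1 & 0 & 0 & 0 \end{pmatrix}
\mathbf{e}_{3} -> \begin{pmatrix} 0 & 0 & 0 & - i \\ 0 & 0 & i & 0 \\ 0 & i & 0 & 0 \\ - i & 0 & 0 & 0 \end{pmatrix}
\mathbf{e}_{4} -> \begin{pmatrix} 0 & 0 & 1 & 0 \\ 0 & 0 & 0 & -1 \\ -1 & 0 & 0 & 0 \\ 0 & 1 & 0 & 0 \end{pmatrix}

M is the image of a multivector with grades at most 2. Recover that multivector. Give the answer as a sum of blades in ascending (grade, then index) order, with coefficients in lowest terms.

Method: the blade images are trace-orthogonal — tr(rho(e_A) rho(e_B)^-1) = 4 if A = B and 0 otherwise — and rho(e_A)^-1 = (e_A)^2 * rho(e_A) with (e_A)^2 = +1 or -1, so the coefficient of e_A in the preimage is (e_A)^2 * tr(M rho(e_A))/4.
Nonzero projections over blades of grade <= 2: e_{1}: (e_{1})^2 = +1, tr(M rho(e_{1})) = - \frac{16}{3}, coefficient -\frac{4}{3}; e_{3}: (e_{3})^2 = -1, tr(M rho(e_{3})) = \frac{32}{5}, coefficient -\frac{8}{5}; e_{2} e_{3}: (e_{2} e_{3})^2 = -1, tr(M rho(e_{2} e_{3})) = - \frac{24}{5}, coefficient \frac{6}{5}. Every other blade of grade <= 2 projects to 0.
Answer: -\frac{4}{3} e_{1} - \frac{8}{5} e_{3} + \frac{6}{5} e_{2} e_{3}


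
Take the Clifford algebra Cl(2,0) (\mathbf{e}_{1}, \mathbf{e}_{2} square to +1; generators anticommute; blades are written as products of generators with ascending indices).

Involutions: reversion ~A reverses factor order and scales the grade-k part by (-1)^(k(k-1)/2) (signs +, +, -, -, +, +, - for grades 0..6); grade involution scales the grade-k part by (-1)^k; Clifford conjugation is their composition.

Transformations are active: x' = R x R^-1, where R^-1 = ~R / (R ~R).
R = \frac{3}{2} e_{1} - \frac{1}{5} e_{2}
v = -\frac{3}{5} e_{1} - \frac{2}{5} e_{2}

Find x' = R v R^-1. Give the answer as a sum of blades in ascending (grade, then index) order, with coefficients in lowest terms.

~R = \frac{3}{2} e_{1} - \frac{1}{5} e_{2}, and R ~R = \frac{229}{100}, so R^-1 = ~R / (\frac{229}{100}).
R v = -\frac{41}{50} - \frac{18}{25} e_{1} e_{2}
Answer: -\frac{543}{1145} e_{1} + \frac{622}{1145} e_{2}
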